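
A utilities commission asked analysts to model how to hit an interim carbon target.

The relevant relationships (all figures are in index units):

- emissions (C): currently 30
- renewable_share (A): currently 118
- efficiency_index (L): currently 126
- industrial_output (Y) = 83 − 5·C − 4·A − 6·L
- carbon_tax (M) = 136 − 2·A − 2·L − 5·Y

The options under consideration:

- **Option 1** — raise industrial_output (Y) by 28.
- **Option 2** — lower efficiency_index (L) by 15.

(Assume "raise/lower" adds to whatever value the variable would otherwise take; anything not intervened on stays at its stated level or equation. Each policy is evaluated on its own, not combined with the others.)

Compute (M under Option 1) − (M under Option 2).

280

Option 1 (Y + 28):
  C = 30
  A = 118
  L = 126
  Y = 83 − 5·30 − 4·118 − 6·126 (+28 from intervention) = -1267
  M = 136 − 2·118 − 2·126 − 5·(-1267) = 5983
Option 2 (L − 15):
  C = 30
  A = 118
  L = 126 − 15 = 111
  Y = 83 − 5·30 − 4·118 − 6·111 = -1205
  M = 136 − 2·118 − 2·111 − 5·(-1205) = 5703
M: 5983 − 5703 = 280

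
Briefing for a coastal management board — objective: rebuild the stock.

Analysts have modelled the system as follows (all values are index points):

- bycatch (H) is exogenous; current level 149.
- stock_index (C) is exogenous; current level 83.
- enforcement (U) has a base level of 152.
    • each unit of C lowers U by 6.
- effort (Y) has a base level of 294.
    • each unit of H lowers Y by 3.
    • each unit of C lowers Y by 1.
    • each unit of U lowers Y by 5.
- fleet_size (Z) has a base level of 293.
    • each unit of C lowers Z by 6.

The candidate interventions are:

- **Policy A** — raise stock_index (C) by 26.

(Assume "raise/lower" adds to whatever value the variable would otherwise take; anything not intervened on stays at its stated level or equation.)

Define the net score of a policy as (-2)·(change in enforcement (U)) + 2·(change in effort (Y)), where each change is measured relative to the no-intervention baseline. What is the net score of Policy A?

1820

Baseline:
  H = 149
  C = 83
  U = 152 − 6·83 = -346
  Y = 294 − 3·149 − 83 − 5·(-346) = 1494
Policy A (C + 26):
  H = 149
  C = 83 + 26 = 109
  U = 152 − 6·109 = -502
  Y = 294 − 3·149 − 109 − 5·(-502) = 2248
ΔU = -502 − (-346) = -156; ΔY = 2248 − 1494 = 754
Score = (-2)·(-156) + 2·754 = 1820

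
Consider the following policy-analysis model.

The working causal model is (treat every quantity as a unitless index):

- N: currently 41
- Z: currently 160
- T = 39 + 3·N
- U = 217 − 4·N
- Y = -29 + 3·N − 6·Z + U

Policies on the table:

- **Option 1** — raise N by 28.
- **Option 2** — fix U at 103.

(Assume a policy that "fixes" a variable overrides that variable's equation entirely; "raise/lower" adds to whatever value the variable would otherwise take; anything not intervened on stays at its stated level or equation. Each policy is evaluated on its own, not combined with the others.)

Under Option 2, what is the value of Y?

Option 2 (U := 103):
  N = 41
  Z = 160
  U = 103
  Y = -29 + 3·41 − 6·160 + 103 = -763

-763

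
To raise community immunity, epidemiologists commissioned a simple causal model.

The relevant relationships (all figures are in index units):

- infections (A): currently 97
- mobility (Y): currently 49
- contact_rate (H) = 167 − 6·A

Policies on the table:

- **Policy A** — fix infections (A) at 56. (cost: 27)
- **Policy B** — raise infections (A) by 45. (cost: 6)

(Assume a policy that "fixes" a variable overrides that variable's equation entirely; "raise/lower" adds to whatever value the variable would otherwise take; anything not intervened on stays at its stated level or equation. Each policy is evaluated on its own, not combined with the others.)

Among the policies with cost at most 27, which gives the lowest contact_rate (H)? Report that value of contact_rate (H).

Policy A (A := 56):
  A = 56
  H = 167 − 6·56 = -169
Policy B (A + 45):
  A = 97 + 45 = 142
  H = 167 − 6·142 = -685
Comparing — Policy A: H=-169, Policy B: H=-685. Lowest is -685 (Policy B).

-685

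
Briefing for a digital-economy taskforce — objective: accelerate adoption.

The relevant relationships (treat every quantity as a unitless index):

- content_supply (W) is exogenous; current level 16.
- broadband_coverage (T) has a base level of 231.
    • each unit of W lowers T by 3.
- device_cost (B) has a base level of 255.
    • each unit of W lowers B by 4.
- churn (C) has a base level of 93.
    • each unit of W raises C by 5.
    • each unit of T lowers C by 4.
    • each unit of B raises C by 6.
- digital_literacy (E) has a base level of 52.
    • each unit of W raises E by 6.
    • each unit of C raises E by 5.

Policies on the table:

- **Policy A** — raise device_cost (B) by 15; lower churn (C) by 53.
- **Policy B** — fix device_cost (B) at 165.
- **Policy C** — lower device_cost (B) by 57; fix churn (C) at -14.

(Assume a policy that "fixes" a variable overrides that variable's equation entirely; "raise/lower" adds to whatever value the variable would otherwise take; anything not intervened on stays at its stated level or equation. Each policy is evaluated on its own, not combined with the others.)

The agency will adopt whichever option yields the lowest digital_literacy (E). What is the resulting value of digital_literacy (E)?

78

Policy A (B + 15, C − 53):
  W = 16
  T = 231 − 3·16 = 183
  B = 255 − 4·16 (+15 from intervention) = 206
  C = 93 + 5·16 − 4·183 + 6·206 (−53 from intervention) = 624
  E = 52 + 6·16 + 5·624 = 3268
Policy B (B := 165):
  W = 16
  T = 231 − 3·16 = 183
  B = 165
  C = 93 + 5·16 − 4·183 + 6·165 = 431
  E = 52 + 6·16 + 5·431 = 2303
Policy C (B − 57, C := -14):
  W = 16
  T = 231 − 3·16 = 183
  B = 255 − 4·16 (−57 from intervention) = 134
  C = -14
  E = 52 + 6·16 + 5·(-14) = 78
Comparing — Policy A: E=3268, Policy B: E=2303, Policy C: E=78. Lowest is 78 (Policy C).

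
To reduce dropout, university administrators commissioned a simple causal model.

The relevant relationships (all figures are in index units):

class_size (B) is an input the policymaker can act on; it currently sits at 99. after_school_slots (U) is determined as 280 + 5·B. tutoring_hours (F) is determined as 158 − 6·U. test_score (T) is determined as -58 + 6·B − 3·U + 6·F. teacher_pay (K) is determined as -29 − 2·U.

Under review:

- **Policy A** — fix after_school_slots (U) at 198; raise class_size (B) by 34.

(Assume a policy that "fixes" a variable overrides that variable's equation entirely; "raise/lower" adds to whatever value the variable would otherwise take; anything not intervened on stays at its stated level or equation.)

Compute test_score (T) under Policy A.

-6034

Policy A (U := 198, B + 34):
  B = 99 + 34 = 133
  U = 198
  F = 158 − 6·198 = -1030
  T = -58 + 6·133 − 3·198 + 6·(-1030) = -6034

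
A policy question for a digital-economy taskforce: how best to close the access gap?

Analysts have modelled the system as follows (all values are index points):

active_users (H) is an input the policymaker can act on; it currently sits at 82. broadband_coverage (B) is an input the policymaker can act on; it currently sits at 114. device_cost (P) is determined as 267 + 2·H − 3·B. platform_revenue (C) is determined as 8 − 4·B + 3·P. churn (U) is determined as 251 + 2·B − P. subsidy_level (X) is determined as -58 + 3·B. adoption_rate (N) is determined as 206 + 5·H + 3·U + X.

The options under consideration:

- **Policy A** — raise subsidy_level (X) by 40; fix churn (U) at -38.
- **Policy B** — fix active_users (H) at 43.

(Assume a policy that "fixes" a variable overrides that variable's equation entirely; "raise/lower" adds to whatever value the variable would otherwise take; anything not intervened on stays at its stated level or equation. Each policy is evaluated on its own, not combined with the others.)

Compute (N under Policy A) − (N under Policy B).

-1283

Policy A (X + 40, U := -38):
  H = 82
  B = 114
  P = 267 + 2·82 − 3·114 = 89
  U = -38
  X = -58 + 3·114 (+40 from intervention) = 324
  N = 206 + 5·82 + 3·(-38) + 324 = 826
Policy B (H := 43):
  H = 43
  B = 114
  P = 267 + 2·43 − 3·114 = 11
  U = 251 + 2·114 − 11 = 468
  X = -58 + 3·114 = 284
  N = 206 + 5·43 + 3·468 + 284 = 2109
N: 826 − 2109 = -1283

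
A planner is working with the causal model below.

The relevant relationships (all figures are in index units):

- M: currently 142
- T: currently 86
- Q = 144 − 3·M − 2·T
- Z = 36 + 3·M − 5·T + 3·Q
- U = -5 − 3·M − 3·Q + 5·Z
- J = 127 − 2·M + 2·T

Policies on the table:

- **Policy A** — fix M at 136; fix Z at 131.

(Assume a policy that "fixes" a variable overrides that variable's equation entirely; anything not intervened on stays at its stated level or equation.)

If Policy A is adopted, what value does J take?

Policy A (M := 136, Z := 131):
  M = 136
  T = 86
  J = 127 − 2·136 + 2·86 = 27

27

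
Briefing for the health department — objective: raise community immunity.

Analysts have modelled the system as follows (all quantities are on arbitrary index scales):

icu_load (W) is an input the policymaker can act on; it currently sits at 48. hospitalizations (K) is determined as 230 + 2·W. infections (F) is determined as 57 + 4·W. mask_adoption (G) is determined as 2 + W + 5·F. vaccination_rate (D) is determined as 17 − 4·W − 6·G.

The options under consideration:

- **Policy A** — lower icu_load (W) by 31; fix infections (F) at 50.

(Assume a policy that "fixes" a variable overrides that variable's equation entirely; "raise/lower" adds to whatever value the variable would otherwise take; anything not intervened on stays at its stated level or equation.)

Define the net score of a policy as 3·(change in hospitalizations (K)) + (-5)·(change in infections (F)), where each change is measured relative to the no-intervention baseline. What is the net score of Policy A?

809

Baseline:
  W = 48
  K = 230 + 2·48 = 326
  F = 57 + 4·48 = 249
Policy A (W − 31, F := 50):
  W = 48 − 31 = 17
  K = 230 + 2·17 = 264
  F = 50
ΔK = 264 − 326 = -62; ΔF = 50 − 249 = -199
Score = 3·(-62) + (-5)·(-199) = 809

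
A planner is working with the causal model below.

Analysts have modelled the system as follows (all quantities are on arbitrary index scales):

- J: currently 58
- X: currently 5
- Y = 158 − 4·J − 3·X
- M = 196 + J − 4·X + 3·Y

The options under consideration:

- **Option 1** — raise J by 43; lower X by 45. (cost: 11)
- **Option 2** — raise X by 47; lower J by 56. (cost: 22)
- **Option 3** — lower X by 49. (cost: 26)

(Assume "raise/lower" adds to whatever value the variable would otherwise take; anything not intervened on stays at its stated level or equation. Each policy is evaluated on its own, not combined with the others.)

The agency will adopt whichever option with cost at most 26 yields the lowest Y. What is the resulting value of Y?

Option 1 (J + 43, X − 45):
  J = 58 + 43 = 101
  X = 5 − 45 = -40
  Y = 158 − 4·101 − 3·(-40) = -126
Option 2 (X + 47, J − 56):
  J = 58 − 56 = 2
  X = 5 + 47 = 52
  Y = 158 − 4·2 − 3·52 = -6
Option 3 (X − 49):
  J = 58
  X = 5 − 49 = -44
  Y = 158 − 4·58 − 3·(-44) = 58
Comparing — Option 1: Y=-126, Option 2: Y=-6, Option 3: Y=58. Lowest is -126 (Option 1).

-126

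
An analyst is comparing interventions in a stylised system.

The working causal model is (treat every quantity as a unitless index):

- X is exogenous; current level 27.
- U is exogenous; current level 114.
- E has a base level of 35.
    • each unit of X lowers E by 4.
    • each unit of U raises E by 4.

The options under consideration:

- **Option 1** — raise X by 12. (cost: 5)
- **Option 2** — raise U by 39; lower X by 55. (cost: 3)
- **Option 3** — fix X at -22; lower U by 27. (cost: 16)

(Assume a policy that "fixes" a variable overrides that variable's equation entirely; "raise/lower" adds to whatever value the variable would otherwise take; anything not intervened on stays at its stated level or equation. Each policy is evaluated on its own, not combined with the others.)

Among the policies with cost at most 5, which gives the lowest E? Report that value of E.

Option 1 (X + 12):
  X = 27 + 12 = 39
  U = 114
  E = 35 − 4·39 + 4·114 = 335
Option 2 (U + 39, X − 55):
  X = 27 − 55 = -28
  U = 114 + 39 = 153
  E = 35 − 4·(-28) + 4·153 = 759
Comparing — Option 1: E=335, Option 2: E=759. Lowest is 335 (Option 1).

335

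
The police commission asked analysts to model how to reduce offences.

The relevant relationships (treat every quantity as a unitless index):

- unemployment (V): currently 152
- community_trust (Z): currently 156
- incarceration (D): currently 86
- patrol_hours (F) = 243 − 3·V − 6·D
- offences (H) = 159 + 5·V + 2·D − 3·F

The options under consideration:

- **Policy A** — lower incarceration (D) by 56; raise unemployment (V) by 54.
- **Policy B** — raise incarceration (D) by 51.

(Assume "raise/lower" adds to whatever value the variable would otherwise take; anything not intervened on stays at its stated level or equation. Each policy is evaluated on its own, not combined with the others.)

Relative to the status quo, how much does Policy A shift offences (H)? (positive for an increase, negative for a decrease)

-364

Baseline:
  V = 152
  D = 86
  F = 243 − 3·152 − 6·86 = -729
  H = 159 + 5·152 + 2·86 − 3·(-729) = 3278
Policy A (D − 56, V + 54):
  V = 152 + 54 = 206
  D = 86 − 56 = 30
  F = 243 − 3·206 − 6·30 = -555
  H = 159 + 5·206 + 2·30 − 3·(-555) = 2914
Change in H: 2914 − 3278 = -364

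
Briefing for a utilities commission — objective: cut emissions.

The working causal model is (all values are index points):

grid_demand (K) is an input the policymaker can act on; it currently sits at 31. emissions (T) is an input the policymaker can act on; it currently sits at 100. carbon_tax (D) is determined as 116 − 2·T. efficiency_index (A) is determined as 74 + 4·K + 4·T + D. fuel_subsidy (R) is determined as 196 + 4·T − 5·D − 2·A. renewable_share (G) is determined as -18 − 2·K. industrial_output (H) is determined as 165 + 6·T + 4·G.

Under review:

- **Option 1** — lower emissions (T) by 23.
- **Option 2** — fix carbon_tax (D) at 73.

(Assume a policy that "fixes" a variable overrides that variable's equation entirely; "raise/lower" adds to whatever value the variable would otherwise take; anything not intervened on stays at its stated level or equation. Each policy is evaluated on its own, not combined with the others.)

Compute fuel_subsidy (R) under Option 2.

-1111

Option 2 (D := 73):
  K = 31
  T = 100
  D = 73
  A = 74 + 4·31 + 4·100 + 73 = 671
  R = 196 + 4·100 − 5·73 − 2·671 = -1111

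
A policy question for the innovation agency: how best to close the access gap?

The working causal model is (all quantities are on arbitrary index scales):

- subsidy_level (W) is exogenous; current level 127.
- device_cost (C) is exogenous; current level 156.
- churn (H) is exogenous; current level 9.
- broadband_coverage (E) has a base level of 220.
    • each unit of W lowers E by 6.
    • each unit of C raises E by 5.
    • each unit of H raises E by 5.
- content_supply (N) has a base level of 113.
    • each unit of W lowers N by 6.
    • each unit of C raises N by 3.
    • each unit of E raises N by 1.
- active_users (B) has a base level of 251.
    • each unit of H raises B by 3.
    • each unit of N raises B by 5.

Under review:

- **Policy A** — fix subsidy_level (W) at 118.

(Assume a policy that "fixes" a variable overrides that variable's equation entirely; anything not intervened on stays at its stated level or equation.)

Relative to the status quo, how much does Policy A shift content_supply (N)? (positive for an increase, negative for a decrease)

108

Baseline:
  W = 127
  C = 156
  H = 9
  E = 220 − 6·127 + 5·156 + 5·9 = 283
  N = 113 − 6·127 + 3·156 + 283 = 102
Policy A (W := 118):
  W = 118
  C = 156
  H = 9
  E = 220 − 6·118 + 5·156 + 5·9 = 337
  N = 113 − 6·118 + 3·156 + 337 = 210
Change in N: 210 − 102 = 108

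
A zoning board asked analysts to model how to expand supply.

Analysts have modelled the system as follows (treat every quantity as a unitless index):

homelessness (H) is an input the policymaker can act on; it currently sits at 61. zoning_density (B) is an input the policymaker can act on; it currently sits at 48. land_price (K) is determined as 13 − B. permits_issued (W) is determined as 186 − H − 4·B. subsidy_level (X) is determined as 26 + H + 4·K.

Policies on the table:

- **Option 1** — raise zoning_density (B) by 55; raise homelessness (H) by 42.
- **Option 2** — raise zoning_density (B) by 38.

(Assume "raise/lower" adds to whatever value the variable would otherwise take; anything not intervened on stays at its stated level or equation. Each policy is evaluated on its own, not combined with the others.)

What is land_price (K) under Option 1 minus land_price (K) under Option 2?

Option 1 (B + 55, H + 42):
  B = 48 + 55 = 103
  K = 13 − 103 = -90
Option 2 (B + 38):
  B = 48 + 38 = 86
  K = 13 − 86 = -73
K: -90 − (-73) = -17

-17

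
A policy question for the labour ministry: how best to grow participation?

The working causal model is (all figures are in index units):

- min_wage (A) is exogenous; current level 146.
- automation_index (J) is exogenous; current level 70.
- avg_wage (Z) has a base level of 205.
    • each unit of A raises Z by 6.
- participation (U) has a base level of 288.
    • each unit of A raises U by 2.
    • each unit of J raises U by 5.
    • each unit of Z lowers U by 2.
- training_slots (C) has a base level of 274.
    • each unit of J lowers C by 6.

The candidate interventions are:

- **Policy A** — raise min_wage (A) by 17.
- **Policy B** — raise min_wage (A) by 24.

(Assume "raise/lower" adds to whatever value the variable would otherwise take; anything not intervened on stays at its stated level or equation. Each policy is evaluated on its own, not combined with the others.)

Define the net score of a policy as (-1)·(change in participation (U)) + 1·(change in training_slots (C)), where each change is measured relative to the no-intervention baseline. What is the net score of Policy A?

Baseline:
  A = 146
  J = 70
  Z = 205 + 6·146 = 1081
  U = 288 + 2·146 + 5·70 − 2·1081 = -1232
  C = 274 − 6·70 = -146
Policy A (A + 17):
  A = 146 + 17 = 163
  J = 70
  Z = 205 + 6·163 = 1183
  U = 288 + 2·163 + 5·70 − 2·1183 = -1402
  C = 274 − 6·70 = -146
ΔU = -1402 − (-1232) = -170; ΔC = -146 − (-146) = 0
Score = (-1)·(-170) + 1·0 = 170

170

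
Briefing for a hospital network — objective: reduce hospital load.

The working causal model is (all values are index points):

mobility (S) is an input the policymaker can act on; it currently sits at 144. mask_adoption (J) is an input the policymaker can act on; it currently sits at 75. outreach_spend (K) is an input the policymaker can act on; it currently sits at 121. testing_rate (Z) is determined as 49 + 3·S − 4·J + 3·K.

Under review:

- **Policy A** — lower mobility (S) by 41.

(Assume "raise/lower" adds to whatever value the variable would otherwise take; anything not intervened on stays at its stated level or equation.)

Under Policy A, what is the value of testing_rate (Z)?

421

Policy A (S − 41):
  S = 144 − 41 = 103
  J = 75
  K = 121
  Z = 49 + 3·103 − 4·75 + 3·121 = 421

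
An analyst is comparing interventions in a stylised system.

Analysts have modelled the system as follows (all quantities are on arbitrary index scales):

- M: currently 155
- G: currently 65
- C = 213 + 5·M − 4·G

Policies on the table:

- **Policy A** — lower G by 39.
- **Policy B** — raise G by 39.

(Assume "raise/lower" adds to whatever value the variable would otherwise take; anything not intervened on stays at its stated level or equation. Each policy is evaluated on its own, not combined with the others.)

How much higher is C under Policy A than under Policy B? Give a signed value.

312

Policy A (G − 39):
  M = 155
  G = 65 − 39 = 26
  C = 213 + 5·155 − 4·26 = 884
Policy B (G + 39):
  M = 155
  G = 65 + 39 = 104
  C = 213 + 5·155 − 4·104 = 572
C: 884 − 572 = 312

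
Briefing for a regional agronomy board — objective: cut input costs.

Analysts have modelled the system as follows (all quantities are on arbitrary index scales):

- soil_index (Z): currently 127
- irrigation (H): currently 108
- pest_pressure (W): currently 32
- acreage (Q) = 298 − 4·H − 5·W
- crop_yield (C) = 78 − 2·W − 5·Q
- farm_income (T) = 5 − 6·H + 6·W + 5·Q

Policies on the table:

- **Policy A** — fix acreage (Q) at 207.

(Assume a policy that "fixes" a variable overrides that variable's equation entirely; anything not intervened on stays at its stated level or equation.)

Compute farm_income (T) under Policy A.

584

Policy A (Q := 207):
  H = 108
  W = 32
  Q = 207
  T = 5 − 6·108 + 6·32 + 5·207 = 584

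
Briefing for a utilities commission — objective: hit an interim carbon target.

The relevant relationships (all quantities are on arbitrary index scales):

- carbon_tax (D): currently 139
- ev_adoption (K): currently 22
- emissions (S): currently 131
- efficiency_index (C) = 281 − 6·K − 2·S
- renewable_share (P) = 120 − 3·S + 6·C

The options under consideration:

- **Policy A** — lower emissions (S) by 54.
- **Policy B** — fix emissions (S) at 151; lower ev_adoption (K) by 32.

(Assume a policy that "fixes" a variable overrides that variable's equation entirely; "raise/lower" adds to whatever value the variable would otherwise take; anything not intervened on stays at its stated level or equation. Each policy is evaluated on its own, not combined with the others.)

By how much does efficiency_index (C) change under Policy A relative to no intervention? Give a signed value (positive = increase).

Baseline:
  K = 22
  S = 131
  C = 281 − 6·22 − 2·131 = -113
Policy A (S − 54):
  K = 22
  S = 131 − 54 = 77
  C = 281 − 6·22 − 2·77 = -5
Change in C: -5 − (-113) = 108

108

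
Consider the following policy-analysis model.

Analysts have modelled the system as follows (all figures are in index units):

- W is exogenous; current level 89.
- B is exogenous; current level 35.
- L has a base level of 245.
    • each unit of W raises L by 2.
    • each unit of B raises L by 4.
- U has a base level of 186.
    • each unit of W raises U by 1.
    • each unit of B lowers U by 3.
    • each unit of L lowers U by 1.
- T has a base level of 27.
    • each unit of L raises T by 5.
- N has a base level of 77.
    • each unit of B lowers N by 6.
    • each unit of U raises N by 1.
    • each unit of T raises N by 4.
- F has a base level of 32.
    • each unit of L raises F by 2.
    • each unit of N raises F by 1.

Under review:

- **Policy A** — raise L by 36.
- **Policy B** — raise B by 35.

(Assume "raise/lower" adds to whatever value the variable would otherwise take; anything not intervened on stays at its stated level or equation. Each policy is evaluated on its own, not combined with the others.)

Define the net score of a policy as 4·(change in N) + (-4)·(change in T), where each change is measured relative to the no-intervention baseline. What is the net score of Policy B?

Baseline:
  W = 89
  B = 35
  L = 245 + 2·89 + 4·35 = 563
  U = 186 + 89 − 3·35 − 563 = -393
  T = 27 + 5·563 = 2842
  N = 77 − 6·35 + (-393) + 4·2842 = 10842
Policy B (B + 35):
  W = 89
  B = 35 + 35 = 70
  L = 245 + 2·89 + 4·70 = 703
  U = 186 + 89 − 3·70 − 703 = -638
  T = 27 + 5·703 = 3542
  N = 77 − 6·70 + (-638) + 4·3542 = 13187
ΔN = 13187 − 10842 = 2345; ΔT = 3542 − 2842 = 700
Score = 4·2345 + (-4)·700 = 6580

6580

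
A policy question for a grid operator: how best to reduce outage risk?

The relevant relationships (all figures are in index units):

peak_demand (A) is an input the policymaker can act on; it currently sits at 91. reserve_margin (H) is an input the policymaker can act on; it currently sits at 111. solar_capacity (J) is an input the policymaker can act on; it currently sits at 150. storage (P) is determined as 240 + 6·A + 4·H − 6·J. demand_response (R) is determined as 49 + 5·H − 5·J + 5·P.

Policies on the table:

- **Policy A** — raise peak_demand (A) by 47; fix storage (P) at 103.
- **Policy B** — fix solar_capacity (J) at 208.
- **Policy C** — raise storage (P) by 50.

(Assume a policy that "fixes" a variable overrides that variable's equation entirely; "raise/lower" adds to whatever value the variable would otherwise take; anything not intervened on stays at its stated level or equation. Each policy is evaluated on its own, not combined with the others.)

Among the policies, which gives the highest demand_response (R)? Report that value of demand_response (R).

Policy A (A + 47, P := 103):
  A = 91 + 47 = 138
  H = 111
  J = 150
  P = 103
  R = 49 + 5·111 − 5·150 + 5·103 = 369
Policy B (J := 208):
  A = 91
  H = 111
  J = 208
  P = 240 + 6·91 + 4·111 − 6·208 = -18
  R = 49 + 5·111 − 5·208 + 5·(-18) = -526
Policy C (P + 50):
  A = 91
  H = 111
  J = 150
  P = 240 + 6·91 + 4·111 − 6·150 (+50 from intervention) = 380
  R = 49 + 5·111 − 5·150 + 5·380 = 1754
Comparing — Policy A: R=369, Policy B: R=-526, Policy C: R=1754. Highest is 1754 (Policy C).

1754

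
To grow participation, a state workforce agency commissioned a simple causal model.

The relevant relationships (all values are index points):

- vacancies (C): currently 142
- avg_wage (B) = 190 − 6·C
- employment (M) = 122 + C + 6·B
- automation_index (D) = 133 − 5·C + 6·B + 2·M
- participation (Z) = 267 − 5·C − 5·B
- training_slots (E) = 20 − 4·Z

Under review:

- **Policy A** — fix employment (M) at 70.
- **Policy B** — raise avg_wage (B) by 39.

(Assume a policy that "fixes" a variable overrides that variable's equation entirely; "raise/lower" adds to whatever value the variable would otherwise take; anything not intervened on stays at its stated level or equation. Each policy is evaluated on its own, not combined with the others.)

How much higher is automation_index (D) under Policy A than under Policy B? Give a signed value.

6854

Policy A (M := 70):
  C = 142
  B = 190 − 6·142 = -662
  M = 70
  D = 133 − 5·142 + 6·(-662) + 2·70 = -4409
Policy B (B + 39):
  C = 142
  B = 190 − 6·142 (+39 from intervention) = -623
  M = 122 + 142 + 6·(-623) = -3474
  D = 133 − 5·142 + 6·(-623) + 2·(-3474) = -11263
D: -4409 − (-11263) = 6854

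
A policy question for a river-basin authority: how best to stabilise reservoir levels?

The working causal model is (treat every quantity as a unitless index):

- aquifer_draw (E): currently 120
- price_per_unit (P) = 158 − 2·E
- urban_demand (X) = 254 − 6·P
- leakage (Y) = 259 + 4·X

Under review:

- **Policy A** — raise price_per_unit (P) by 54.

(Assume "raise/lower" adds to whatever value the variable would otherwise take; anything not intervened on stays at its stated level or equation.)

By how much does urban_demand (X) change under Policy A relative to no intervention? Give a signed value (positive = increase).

-324

Baseline:
  E = 120
  P = 158 − 2·120 = -82
  X = 254 − 6·(-82) = 746
Policy A (P + 54):
  E = 120
  P = 158 − 2·120 (+54 from intervention) = -28
  X = 254 − 6·(-28) = 422
Change in X: 422 − 746 = -324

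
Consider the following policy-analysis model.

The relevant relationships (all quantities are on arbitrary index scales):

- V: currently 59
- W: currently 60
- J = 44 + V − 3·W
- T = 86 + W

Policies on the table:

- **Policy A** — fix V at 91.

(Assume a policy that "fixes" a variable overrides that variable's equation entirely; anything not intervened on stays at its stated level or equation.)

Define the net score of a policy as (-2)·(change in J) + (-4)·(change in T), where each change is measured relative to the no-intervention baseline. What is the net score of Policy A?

-64

Baseline:
  V = 59
  W = 60
  J = 44 + 59 − 3·60 = -77
  T = 86 + 60 = 146
Policy A (V := 91):
  V = 91
  W = 60
  J = 44 + 91 − 3·60 = -45
  T = 86 + 60 = 146
ΔJ = -45 − (-77) = 32; ΔT = 146 − 146 = 0
Score = (-2)·32 + (-4)·0 = -64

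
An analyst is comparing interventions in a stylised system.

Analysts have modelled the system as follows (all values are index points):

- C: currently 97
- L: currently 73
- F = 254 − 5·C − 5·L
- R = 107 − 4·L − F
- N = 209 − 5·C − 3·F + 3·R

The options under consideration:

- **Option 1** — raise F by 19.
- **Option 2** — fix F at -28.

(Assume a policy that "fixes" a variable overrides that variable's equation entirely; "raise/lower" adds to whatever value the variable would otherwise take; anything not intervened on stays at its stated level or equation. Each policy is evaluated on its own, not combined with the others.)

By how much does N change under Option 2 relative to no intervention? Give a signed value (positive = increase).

-3408

Baseline:
  C = 97
  L = 73
  F = 254 − 5·97 − 5·73 = -596
  R = 107 − 4·73 − (-596) = 411
  N = 209 − 5·97 − 3·(-596) + 3·411 = 2745
Option 2 (F := -28):
  C = 97
  L = 73
  F = -28
  R = 107 − 4·73 − (-28) = -157
  N = 209 − 5·97 − 3·(-28) + 3·(-157) = -663
Change in N: -663 − 2745 = -3408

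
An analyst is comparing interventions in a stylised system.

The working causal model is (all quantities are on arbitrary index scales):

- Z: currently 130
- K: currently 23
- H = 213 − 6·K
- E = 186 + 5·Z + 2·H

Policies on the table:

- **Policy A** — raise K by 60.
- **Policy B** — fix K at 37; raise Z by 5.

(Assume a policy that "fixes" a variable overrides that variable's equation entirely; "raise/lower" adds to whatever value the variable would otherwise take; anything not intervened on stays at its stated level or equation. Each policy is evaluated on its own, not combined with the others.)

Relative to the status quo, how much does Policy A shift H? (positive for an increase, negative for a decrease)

-360

Baseline:
  K = 23
  H = 213 − 6·23 = 75
Policy A (K + 60):
  K = 23 + 60 = 83
  H = 213 − 6·83 = -285
Change in H: -285 − 75 = -360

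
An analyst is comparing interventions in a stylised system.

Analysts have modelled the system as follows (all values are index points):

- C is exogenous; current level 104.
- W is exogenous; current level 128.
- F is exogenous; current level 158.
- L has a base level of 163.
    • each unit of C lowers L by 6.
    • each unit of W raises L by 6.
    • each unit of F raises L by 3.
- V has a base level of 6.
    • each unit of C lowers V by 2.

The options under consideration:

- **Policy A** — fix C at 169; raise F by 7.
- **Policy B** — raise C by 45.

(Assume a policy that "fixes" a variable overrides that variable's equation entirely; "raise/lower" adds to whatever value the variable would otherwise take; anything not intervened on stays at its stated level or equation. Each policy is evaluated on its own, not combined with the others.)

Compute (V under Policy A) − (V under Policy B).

Policy A (C := 169, F + 7):
  C = 169
  V = 6 − 2·169 = -332
Policy B (C + 45):
  C = 104 + 45 = 149
  V = 6 − 2·149 = -292
V: -332 − (-292) = -40

-40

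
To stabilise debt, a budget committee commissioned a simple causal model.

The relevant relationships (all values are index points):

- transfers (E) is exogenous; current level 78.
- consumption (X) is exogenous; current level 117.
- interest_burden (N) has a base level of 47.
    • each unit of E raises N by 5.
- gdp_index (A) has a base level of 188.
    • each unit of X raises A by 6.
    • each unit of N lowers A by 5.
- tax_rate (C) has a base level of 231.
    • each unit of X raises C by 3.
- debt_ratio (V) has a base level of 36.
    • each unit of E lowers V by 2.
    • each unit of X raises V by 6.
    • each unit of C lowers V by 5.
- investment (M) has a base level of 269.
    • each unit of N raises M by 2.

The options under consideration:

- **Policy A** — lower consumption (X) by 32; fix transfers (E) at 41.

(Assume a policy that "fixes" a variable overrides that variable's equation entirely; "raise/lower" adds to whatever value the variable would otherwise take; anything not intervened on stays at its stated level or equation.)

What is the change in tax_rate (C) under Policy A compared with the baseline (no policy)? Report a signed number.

-96

Baseline:
  X = 117
  C = 231 + 3·117 = 582
Policy A (X − 32, E := 41):
  X = 117 − 32 = 85
  C = 231 + 3·85 = 486
Change in C: 486 − 582 = -96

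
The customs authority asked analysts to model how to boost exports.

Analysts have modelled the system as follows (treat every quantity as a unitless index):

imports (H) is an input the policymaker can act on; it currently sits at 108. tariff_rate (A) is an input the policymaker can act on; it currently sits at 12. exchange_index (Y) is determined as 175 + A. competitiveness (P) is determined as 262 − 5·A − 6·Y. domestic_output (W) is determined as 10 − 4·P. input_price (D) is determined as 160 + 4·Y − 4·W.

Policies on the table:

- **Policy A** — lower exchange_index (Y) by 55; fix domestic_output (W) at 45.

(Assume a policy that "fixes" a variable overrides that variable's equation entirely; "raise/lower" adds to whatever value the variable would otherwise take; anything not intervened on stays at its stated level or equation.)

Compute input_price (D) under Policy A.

Policy A (Y − 55, W := 45):
  A = 12
  Y = 175 + 12 (−55 from intervention) = 132
  P = 262 − 5·12 − 6·132 = -590
  W = 45
  D = 160 + 4·132 − 4·45 = 508

508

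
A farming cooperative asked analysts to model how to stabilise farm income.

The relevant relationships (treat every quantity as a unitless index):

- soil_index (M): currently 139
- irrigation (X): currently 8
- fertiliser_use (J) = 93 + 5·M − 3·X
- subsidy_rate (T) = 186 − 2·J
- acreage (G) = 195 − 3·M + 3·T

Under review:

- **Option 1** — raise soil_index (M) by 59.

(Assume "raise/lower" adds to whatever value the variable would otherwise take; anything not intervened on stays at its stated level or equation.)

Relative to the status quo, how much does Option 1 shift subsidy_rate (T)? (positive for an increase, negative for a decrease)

-590

Baseline:
  M = 139
  X = 8
  J = 93 + 5·139 − 3·8 = 764
  T = 186 − 2·764 = -1342
Option 1 (M + 59):
  M = 139 + 59 = 198
  X = 8
  J = 93 + 5·198 − 3·8 = 1059
  T = 186 − 2·1059 = -1932
Change in T: -1932 − (-1342) = -590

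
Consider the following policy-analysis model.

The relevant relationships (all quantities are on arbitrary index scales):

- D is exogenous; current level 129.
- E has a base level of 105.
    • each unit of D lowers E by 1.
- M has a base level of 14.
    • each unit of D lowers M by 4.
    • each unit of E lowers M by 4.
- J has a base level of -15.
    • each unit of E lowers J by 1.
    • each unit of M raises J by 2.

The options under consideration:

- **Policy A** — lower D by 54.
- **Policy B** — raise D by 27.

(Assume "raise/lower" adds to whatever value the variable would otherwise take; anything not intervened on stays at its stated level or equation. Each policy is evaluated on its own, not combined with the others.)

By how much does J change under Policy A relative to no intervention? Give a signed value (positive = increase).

-54

Baseline:
  D = 129
  E = 105 − 129 = -24
  M = 14 − 4·129 − 4·(-24) = -406
  J = -15 − (-24) + 2·(-406) = -803
Policy A (D − 54):
  D = 129 − 54 = 75
  E = 105 − 75 = 30
  M = 14 − 4·75 − 4·30 = -406
  J = -15 − 30 + 2·(-406) = -857
Change in J: -857 − (-803) = -54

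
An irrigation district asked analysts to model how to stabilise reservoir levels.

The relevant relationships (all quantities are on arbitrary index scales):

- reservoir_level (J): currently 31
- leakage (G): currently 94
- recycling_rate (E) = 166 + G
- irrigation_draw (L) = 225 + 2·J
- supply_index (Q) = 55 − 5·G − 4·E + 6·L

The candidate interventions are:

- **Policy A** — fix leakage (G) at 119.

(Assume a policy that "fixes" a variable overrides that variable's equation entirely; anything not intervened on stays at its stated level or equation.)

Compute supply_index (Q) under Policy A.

42

Policy A (G := 119):
  J = 31
  G = 119
  E = 166 + 119 = 285
  L = 225 + 2·31 = 287
  Q = 55 − 5·119 − 4·285 + 6·287 = 42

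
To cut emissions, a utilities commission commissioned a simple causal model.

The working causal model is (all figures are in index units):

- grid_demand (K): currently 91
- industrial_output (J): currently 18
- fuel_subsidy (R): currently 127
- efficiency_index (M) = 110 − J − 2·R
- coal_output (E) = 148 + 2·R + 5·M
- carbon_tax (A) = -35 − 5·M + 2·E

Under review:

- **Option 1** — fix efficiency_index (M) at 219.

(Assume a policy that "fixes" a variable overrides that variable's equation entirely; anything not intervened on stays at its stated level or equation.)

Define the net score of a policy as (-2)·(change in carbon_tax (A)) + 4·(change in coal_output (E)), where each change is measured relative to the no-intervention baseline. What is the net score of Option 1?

3810

Baseline:
  J = 18
  R = 127
  M = 110 − 18 − 2·127 = -162
  E = 148 + 2·127 + 5·(-162) = -408
  A = -35 − 5·(-162) + 2·(-408) = -41
Option 1 (M := 219):
  J = 18
  R = 127
  M = 219
  E = 148 + 2·127 + 5·219 = 1497
  A = -35 − 5·219 + 2·1497 = 1864
ΔA = 1864 − (-41) = 1905; ΔE = 1497 − (-408) = 1905
Score = (-2)·1905 + 4·1905 = 3810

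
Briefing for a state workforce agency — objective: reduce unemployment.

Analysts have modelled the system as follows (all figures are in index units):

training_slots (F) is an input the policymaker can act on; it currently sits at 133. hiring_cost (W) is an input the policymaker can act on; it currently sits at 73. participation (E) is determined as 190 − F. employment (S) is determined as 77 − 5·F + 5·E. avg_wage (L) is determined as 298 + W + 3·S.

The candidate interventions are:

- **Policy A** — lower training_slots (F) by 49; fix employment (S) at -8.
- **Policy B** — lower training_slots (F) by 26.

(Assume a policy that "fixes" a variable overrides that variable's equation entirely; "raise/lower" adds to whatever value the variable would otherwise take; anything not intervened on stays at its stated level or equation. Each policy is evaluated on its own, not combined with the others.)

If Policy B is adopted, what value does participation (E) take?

Policy B (F − 26):
  F = 133 − 26 = 107
  E = 190 − 107 = 83

83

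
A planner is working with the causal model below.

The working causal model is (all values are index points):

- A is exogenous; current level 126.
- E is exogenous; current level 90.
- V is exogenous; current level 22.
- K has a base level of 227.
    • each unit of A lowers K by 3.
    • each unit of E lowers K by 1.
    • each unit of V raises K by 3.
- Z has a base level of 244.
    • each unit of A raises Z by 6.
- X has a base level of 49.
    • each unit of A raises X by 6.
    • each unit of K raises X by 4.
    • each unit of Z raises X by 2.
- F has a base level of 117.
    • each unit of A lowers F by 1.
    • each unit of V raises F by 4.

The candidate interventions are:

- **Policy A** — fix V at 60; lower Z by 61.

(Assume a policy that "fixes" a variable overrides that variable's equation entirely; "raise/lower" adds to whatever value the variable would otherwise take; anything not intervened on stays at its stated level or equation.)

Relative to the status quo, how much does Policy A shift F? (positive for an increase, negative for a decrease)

152

Baseline:
  A = 126
  V = 22
  F = 117 − 126 + 4·22 = 79
Policy A (V := 60, Z − 61):
  A = 126
  V = 60
  F = 117 − 126 + 4·60 = 231
Change in F: 231 − 79 = 152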